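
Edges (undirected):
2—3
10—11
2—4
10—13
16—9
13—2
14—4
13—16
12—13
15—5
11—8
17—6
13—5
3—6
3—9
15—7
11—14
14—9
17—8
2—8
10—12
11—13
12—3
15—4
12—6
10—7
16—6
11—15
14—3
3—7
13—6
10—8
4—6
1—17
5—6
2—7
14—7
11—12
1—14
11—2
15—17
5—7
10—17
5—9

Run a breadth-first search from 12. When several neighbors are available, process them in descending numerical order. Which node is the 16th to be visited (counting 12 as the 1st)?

9

Visit 12; enqueue 13, 11, 10, 6, 3 → queue [13, 11, 10, 6, 3]
Visit 13; enqueue 16, 5, 2 → queue [11, 10, 6, 3, 16, 5, 2]
Visit 11; enqueue 15, 14, 8 → queue [10, 6, 3, 16, 5, 2, 15, 14, 8]
Visit 10; enqueue 17, 7 → queue [6, 3, 16, 5, 2, 15, 14, 8, 17, 7]
Visit 6; enqueue 4 → queue [3, 16, 5, 2, 15, 14, 8, 17, 7, 4]
Visit 3; enqueue 9 → queue [16, 5, 2, 15, 14, 8, 17, 7, 4, 9]
Visit 16 → queue [5, 2, 15, 14, 8, 17, 7, 4, 9]
Visit 5 → queue [2, 15, 14, 8, 17, 7, 4, 9]
Visit 2 → queue [15, 14, 8, 17, 7, 4, 9]
Visit 15 → queue [14, 8, 17, 7, 4, 9]
Visit 14; enqueue 1 → queue [8, 17, 7, 4, 9, 1]
Visit 8 → queue [17, 7, 4, 9, 1]
Visit 17 → queue [7, 4, 9, 1]
Visit 7 → queue [4, 9, 1]
Visit 4 → queue [9, 1]
Visit 9 → queue [1]
Visit 1 → queue []

Visit order: 12, 13, 11, 10, 6, 3, 16, 5, 2, 15, 14, 8, 17, 7, 4, 9, 1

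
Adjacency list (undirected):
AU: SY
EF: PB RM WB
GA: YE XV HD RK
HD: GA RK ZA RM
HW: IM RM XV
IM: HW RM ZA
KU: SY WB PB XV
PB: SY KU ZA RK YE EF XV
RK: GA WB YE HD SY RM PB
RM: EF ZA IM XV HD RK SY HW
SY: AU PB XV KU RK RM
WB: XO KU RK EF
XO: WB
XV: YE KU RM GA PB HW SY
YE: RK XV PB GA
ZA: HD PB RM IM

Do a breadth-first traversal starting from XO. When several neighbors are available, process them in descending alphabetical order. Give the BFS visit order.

XO, WB, RK, KU, EF, YE, SY, RM, PB, HD, GA, XV, AU, ZA, IM, HW

Visit XO; enqueue WB → queue [WB]
Visit WB; enqueue RK, KU, EF → queue [RK, KU, EF]
Visit RK; enqueue YE, SY, RM, PB, HD, GA → queue [KU, EF, YE, SY, RM, PB, HD, GA]
Visit KU; enqueue XV → queue [EF, YE, SY, RM, PB, HD, GA, XV]
Visit EF → queue [YE, SY, RM, PB, HD, GA, XV]
Visit YE → queue [SY, RM, PB, HD, GA, XV]
Visit SY; enqueue AU → queue [RM, PB, HD, GA, XV, AU]
Visit RM; enqueue ZA, IM, HW → queue [PB, HD, GA, XV, AU, ZA, IM, HW]
Visit PB → queue [HD, GA, XV, AU, ZA, IM, HW]
Visit HD → queue [GA, XV, AU, ZA, IM, HW]
Visit GA → queue [XV, AU, ZA, IM, HW]
Visit XV → queue [AU, ZA, IM, HW]
Visit AU → queue [ZA, IM, HW]
Visit ZA → queue [IM, HW]
Visit IM → queue [HW]
Visit HW → queue []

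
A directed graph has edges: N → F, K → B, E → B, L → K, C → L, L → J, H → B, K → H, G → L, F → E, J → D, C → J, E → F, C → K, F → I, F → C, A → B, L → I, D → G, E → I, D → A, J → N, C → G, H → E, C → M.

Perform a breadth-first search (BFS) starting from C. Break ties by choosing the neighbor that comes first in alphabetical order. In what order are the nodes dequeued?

Visit C; enqueue G, J, K, L, M → queue [G, J, K, L, M]
Visit G → queue [J, K, L, M]
Visit J; enqueue D, N → queue [K, L, M, D, N]
Visit K; enqueue B, H → queue [L, M, D, N, B, H]
Visit L; enqueue I → queue [M, D, N, B, H, I]
Visit M → queue [D, N, B, H, I]
Visit D; enqueue A → queue [N, B, H, I, A]
Visit N; enqueue F → queue [B, H, I, A, F]
Visit B → queue [H, I, A, F]
Visit H; enqueue E → queue [I, A, F, E]
Visit I → queue [A, F, E]
Visit A → queue [F, E]
Visit F → queue [E]
Visit E → queue []

C -> G -> J -> K -> L -> M -> D -> N -> B -> H -> I -> A -> F -> E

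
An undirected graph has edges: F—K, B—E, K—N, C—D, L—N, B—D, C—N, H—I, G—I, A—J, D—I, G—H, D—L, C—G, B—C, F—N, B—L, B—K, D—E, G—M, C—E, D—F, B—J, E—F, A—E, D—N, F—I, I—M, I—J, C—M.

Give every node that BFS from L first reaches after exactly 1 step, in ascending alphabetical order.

B, D, N

Level 0: L
Level 1: B, D, N
Level 2: C, E, F, I, J, K
Level 3: A, G, H, M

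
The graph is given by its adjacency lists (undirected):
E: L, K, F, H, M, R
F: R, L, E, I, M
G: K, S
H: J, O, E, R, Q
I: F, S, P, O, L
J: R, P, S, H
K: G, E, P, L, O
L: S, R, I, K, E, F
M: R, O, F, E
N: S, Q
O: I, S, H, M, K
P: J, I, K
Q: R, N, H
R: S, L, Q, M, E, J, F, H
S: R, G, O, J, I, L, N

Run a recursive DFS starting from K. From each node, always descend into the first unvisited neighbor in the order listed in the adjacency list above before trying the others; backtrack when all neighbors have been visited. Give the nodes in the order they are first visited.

Visit K
K → G
G → S
S → R
R → L
L → I
I → F
F → E
E → H
H → J
J → P
H → O
O → M
H → Q
Q → N

K -> G -> S -> R -> L -> I -> F -> E -> H -> J -> P -> O -> M -> Q -> N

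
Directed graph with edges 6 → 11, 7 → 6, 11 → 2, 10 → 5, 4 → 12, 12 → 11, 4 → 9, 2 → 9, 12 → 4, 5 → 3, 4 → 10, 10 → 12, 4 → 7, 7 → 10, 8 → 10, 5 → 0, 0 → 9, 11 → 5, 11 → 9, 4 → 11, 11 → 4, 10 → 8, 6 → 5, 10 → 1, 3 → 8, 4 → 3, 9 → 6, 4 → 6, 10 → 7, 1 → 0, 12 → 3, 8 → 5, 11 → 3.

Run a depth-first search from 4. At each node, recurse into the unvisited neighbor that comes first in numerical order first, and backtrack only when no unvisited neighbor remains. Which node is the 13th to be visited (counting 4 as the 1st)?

Visit 4
4 → 3
3 → 8
8 → 5
5 → 0
0 → 9
9 → 6
6 → 11
11 → 2
8 → 10
10 → 1
10 → 7
10 → 12

Visit order: 4, 3, 8, 5, 0, 9, 6, 11, 2, 10, 1, 7, 12

12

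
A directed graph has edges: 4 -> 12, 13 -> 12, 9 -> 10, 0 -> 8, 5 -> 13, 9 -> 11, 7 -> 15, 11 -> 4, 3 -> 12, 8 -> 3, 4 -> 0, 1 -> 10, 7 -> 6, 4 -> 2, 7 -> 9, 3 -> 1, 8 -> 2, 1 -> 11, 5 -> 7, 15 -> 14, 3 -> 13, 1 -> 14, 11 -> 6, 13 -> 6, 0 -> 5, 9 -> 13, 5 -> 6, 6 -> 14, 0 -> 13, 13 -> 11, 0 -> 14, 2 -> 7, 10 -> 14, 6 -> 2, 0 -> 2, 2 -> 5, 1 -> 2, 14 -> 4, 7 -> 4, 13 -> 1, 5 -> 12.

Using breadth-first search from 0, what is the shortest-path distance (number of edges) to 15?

3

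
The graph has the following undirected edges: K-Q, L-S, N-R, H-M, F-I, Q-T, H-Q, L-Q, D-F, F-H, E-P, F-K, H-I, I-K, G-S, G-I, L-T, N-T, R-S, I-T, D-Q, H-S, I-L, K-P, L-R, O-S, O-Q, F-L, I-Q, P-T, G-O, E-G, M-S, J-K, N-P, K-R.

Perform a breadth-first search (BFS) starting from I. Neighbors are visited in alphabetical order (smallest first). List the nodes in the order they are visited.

I → F → G → H → K → L → Q → T → D → E → O → S → M → J → P → R → N

Visit I; enqueue F, G, H, K, L, Q, T → queue [F, G, H, K, L, Q, T]
Visit F; enqueue D → queue [G, H, K, L, Q, T, D]
Visit G; enqueue E, O, S → queue [H, K, L, Q, T, D, E, O, S]
Visit H; enqueue M → queue [K, L, Q, T, D, E, O, S, M]
Visit K; enqueue J, P, R → queue [L, Q, T, D, E, O, S, M, J, P, R]
Visit L → queue [Q, T, D, E, O, S, M, J, P, R]
Visit Q → queue [T, D, E, O, S, M, J, P, R]
Visit T; enqueue N → queue [D, E, O, S, M, J, P, R, N]
Visit D → queue [E, O, S, M, J, P, R, N]
Visit E → queue [O, S, M, J, P, R, N]
Visit O → queue [S, M, J, P, R, N]
Visit S → queue [M, J, P, R, N]
Visit M → queue [J, P, R, N]
Visit J → queue [P, R, N]
Visit P → queue [R, N]
Visit R → queue [N]
Visit N → queue []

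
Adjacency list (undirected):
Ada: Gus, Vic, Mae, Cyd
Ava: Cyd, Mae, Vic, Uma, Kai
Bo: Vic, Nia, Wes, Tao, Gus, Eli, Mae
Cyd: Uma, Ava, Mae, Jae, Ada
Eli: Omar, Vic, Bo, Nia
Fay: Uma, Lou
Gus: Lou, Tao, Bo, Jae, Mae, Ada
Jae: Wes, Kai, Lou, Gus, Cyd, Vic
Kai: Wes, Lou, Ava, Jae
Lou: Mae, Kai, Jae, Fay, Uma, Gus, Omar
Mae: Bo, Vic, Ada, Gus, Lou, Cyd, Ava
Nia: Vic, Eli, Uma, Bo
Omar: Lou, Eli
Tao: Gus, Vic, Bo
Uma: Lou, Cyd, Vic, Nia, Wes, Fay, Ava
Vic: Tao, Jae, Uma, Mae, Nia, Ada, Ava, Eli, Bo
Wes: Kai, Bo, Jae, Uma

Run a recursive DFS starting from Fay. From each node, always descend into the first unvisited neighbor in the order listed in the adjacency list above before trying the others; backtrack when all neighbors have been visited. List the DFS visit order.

Fay → Uma → Lou → Mae → Bo → Vic → Tao → Gus → Jae → Wes → Kai → Ava → Cyd → Ada → Nia → Eli → Omar

Visit Fay
Fay → Uma
Uma → Lou
Lou → Mae
Mae → Bo
Bo → Vic
Vic → Tao
Tao → Gus
Gus → Jae
Jae → Wes
Wes → Kai
Kai → Ava
Ava → Cyd
Cyd → Ada
Vic → Nia
Nia → Eli
Eli → Omar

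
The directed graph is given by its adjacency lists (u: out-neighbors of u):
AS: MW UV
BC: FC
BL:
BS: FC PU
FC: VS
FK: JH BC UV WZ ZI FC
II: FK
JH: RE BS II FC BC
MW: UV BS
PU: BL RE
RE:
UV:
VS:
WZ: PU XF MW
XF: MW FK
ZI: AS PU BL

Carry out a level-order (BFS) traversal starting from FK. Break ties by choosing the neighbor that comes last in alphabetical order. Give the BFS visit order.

FK → ZI → WZ → UV → JH → FC → BC → PU → BL → AS → XF → MW → RE → II → BS → VS

Visit FK; enqueue ZI, WZ, UV, JH, FC, BC → queue [ZI, WZ, UV, JH, FC, BC]
Visit ZI; enqueue PU, BL, AS → queue [WZ, UV, JH, FC, BC, PU, BL, AS]
Visit WZ; enqueue XF, MW → queue [UV, JH, FC, BC, PU, BL, AS, XF, MW]
Visit UV → queue [JH, FC, BC, PU, BL, AS, XF, MW]
Visit JH; enqueue RE, II, BS → queue [FC, BC, PU, BL, AS, XF, MW, RE, II, BS]
Visit FC; enqueue VS → queue [BC, PU, BL, AS, XF, MW, RE, II, BS, VS]
Visit BC → queue [PU, BL, AS, XF, MW, RE, II, BS, VS]
Visit PU → queue [BL, AS, XF, MW, RE, II, BS, VS]
Visit BL → queue [AS, XF, MW, RE, II, BS, VS]
Visit AS → queue [XF, MW, RE, II, BS, VS]
Visit XF → queue [MW, RE, II, BS, VS]
Visit MW → queue [RE, II, BS, VS]
Visit RE → queue [II, BS, VS]
Visit II → queue [BS, VS]
Visit BS → queue [VS]
Visit VS → queue []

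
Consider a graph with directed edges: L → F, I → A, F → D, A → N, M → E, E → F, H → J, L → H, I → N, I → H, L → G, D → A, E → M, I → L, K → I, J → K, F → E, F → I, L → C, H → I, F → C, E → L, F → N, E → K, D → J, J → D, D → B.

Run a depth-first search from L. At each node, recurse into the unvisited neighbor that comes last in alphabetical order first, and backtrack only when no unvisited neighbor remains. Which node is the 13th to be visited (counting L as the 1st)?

Visit L
L → H
H → J
J → K
K → I
I → N
I → A
J → D
D → B
L → G
L → F
F → E
E → M
F → C

Visit order: L, H, J, K, I, N, A, D, B, G, F, E, M, C

M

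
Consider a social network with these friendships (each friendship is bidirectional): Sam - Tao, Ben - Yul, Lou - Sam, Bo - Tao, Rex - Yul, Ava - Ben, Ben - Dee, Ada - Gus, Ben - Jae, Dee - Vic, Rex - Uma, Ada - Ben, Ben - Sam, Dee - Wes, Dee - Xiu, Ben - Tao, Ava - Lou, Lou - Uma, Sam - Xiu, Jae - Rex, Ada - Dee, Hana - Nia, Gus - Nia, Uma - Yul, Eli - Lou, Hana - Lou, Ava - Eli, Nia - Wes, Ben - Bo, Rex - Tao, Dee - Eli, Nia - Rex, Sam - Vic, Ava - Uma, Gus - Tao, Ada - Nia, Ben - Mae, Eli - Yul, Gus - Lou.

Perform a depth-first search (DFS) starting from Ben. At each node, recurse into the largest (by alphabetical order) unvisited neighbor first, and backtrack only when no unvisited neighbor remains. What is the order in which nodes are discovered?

Visit Ben
Ben → Yul
Yul → Uma
Uma → Rex
Rex → Tao
Tao → Sam
Sam → Xiu
Xiu → Dee
Dee → Wes
Wes → Nia
Nia → Hana
Hana → Lou
Lou → Gus
Gus → Ada
Lou → Eli
Eli → Ava
Dee → Vic
Tao → Bo
Rex → Jae
Ben → Mae

Ben -> Yul -> Uma -> Rex -> Tao -> Sam -> Xiu -> Dee -> Wes -> Nia -> Hana -> Lou -> Gus -> Ada -> Eli -> Ava -> Vic -> Bo -> Jae -> Mae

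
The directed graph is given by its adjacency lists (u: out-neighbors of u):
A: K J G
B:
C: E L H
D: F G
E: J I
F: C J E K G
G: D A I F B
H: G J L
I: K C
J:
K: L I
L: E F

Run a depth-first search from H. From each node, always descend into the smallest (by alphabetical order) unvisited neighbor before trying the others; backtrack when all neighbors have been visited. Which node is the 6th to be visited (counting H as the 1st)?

Visit H
H → G
G → A
A → J
A → K
K → I
I → C
C → E
C → L
L → F
G → B
G → D

Visit order: H, G, A, J, K, I, C, E, L, F, B, D

I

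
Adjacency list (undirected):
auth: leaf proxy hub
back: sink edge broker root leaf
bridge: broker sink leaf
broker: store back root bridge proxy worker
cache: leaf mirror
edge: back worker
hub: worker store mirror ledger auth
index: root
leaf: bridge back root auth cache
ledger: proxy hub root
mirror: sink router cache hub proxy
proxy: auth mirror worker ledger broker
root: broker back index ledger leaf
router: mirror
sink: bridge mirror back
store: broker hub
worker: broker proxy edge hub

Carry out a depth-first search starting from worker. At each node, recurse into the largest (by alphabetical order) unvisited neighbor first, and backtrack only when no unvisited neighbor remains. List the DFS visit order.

Visit worker
worker → proxy
proxy → mirror
mirror → sink
sink → bridge
bridge → leaf
leaf → root
root → ledger
ledger → hub
hub → store
store → broker
broker → back
back → edge
hub → auth
root → index
leaf → cache
mirror → router

worker -> proxy -> mirror -> sink -> bridge -> leaf -> root -> ledger -> hub -> store -> broker -> back -> edge -> auth -> index -> cache -> router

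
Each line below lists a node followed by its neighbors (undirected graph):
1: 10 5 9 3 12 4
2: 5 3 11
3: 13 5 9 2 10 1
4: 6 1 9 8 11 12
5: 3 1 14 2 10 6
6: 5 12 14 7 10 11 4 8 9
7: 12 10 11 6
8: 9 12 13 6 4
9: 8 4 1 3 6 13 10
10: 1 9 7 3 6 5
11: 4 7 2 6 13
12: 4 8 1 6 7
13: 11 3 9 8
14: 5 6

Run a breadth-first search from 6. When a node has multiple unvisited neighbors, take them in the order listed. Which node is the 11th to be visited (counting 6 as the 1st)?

3

Visit 6; enqueue 5, 12, 14, 7, 10, 11, 4, 8, 9 → queue [5, 12, 14, 7, 10, 11, 4, 8, 9]
Visit 5; enqueue 3, 1, 2 → queue [12, 14, 7, 10, 11, 4, 8, 9, 3, 1, 2]
Visit 12 → queue [14, 7, 10, 11, 4, 8, 9, 3, 1, 2]
Visit 14 → queue [7, 10, 11, 4, 8, 9, 3, 1, 2]
Visit 7 → queue [10, 11, 4, 8, 9, 3, 1, 2]
Visit 10 → queue [11, 4, 8, 9, 3, 1, 2]
Visit 11; enqueue 13 → queue [4, 8, 9, 3, 1, 2, 13]
Visit 4 → queue [8, 9, 3, 1, 2, 13]
Visit 8 → queue [9, 3, 1, 2, 13]
Visit 9 → queue [3, 1, 2, 13]
Visit 3 → queue [1, 2, 13]
Visit 1 → queue [2, 13]
Visit 2 → queue [13]
Visit 13 → queue []

Visit order: 6, 5, 12, 14, 7, 10, 11, 4, 8, 9, 3, 1, 2, 13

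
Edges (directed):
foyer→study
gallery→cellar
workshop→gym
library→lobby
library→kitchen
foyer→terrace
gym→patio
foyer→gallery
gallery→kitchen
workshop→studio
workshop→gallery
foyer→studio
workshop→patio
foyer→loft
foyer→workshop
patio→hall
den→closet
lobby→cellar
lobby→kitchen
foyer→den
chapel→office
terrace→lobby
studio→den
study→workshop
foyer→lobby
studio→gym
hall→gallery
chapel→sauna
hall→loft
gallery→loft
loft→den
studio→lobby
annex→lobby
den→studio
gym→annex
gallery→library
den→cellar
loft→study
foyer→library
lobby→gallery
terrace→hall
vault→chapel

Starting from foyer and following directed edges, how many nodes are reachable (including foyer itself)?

BFS from foyer visits: foyer, workshop, terrace, study, studio, loft, lobby, library, gallery, den, patio, gym, hall, kitchen, cellar, closet, annex
Reachable nodes: 17 of 21 total.

17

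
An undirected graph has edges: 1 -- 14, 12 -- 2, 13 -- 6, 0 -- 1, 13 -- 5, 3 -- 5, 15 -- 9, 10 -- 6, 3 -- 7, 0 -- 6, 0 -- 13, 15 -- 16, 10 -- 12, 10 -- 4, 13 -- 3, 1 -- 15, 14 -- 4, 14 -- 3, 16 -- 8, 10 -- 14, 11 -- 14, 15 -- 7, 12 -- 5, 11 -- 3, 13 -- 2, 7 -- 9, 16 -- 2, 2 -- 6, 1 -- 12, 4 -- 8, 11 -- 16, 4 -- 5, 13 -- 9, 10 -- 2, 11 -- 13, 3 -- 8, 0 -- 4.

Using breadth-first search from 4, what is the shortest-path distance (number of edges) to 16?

Level 0: 4
Level 1: 0, 5, 8, 10, 14
Level 2: 1, 2, 3, 6, 11, 12, 13, 16
Level 3: 7, 9, 15
16 first appears at level 2.

2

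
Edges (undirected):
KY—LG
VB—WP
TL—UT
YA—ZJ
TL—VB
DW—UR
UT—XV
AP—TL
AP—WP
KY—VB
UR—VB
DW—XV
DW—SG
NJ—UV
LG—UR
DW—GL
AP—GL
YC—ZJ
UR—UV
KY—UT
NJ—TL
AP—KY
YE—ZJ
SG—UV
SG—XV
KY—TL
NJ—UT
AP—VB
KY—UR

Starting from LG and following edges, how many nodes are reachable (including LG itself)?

BFS from LG visits: LG, UR, KY, VB, UV, DW, UT, TL, AP, WP, SG, NJ, XV, GL
Reachable nodes: 14 of 18 total.

14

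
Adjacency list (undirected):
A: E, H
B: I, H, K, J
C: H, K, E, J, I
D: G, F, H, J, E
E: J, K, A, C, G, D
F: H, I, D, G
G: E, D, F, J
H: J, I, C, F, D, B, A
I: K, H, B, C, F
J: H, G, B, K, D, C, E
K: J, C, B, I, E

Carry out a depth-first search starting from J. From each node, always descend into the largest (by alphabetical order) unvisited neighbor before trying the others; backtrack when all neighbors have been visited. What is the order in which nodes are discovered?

J -> K -> I -> H -> F -> G -> E -> D -> C -> A -> B

Visit J
J → K
K → I
I → H
H → F
F → G
G → E
E → D
E → C
E → A
H → B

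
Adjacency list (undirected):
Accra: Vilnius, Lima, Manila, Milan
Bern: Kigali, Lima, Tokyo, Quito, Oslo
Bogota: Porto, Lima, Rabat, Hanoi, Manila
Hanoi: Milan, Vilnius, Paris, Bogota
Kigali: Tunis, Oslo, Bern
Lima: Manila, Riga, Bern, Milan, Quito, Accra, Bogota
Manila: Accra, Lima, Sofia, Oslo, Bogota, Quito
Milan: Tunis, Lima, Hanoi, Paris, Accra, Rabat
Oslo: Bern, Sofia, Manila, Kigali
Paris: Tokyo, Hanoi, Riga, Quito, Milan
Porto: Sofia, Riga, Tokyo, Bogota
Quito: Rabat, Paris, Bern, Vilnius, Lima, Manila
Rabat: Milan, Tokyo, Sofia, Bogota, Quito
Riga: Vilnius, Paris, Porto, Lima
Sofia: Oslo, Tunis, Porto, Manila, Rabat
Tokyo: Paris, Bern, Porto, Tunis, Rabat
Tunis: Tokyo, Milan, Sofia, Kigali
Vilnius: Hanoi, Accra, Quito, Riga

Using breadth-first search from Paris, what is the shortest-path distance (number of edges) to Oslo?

Level 0: Paris
Level 1: Hanoi, Milan, Quito, Riga, Tokyo
Level 2: Accra, Bern, Bogota, Lima, Manila, Porto, Rabat, Tunis, Vilnius
Level 3: Kigali, Oslo, Sofia
Oslo first appears at level 3.

3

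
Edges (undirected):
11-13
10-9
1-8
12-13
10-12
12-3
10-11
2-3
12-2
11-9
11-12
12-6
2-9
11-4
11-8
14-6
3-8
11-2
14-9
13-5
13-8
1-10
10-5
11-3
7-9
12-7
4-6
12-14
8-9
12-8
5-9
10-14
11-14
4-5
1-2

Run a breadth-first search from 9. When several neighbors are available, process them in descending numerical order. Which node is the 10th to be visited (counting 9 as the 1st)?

Visit 9; enqueue 14, 11, 10, 8, 7, 5, 2 → queue [14, 11, 10, 8, 7, 5, 2]
Visit 14; enqueue 12, 6 → queue [11, 10, 8, 7, 5, 2, 12, 6]
Visit 11; enqueue 13, 4, 3 → queue [10, 8, 7, 5, 2, 12, 6, 13, 4, 3]
Visit 10; enqueue 1 → queue [8, 7, 5, 2, 12, 6, 13, 4, 3, 1]
Visit 8 → queue [7, 5, 2, 12, 6, 13, 4, 3, 1]
Visit 7 → queue [5, 2, 12, 6, 13, 4, 3, 1]
Visit 5 → queue [2, 12, 6, 13, 4, 3, 1]
Visit 2 → queue [12, 6, 13, 4, 3, 1]
Visit 12 → queue [6, 13, 4, 3, 1]
Visit 6 → queue [13, 4, 3, 1]
Visit 13 → queue [4, 3, 1]
Visit 4 → queue [3, 1]
Visit 3 → queue [1]
Visit 1 → queue []

Visit order: 9, 14, 11, 10, 8, 7, 5, 2, 12, 6, 13, 4, 3, 1

6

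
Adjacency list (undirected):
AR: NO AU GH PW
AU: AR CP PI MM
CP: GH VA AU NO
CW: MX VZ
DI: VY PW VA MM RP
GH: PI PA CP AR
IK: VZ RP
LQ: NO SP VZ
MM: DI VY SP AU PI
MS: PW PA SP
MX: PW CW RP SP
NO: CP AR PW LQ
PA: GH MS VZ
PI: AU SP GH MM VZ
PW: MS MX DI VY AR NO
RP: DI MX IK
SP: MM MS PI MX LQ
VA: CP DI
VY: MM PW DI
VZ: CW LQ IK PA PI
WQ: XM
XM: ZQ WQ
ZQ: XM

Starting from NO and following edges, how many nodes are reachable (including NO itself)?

20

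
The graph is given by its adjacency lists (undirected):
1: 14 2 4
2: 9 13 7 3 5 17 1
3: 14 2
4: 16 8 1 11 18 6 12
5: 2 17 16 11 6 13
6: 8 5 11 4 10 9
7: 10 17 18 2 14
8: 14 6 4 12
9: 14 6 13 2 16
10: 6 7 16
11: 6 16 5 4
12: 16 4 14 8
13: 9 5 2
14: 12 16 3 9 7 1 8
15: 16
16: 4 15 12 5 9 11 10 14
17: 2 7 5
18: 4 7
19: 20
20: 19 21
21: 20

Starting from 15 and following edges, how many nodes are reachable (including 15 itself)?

18

BFS from 15 visits: 15, 16, 4, 12, 5, 9, 11, 10, 14, 8, 1, 18, 6, 2, 17, 13, 7, 3
Reachable nodes: 18 of 21 total.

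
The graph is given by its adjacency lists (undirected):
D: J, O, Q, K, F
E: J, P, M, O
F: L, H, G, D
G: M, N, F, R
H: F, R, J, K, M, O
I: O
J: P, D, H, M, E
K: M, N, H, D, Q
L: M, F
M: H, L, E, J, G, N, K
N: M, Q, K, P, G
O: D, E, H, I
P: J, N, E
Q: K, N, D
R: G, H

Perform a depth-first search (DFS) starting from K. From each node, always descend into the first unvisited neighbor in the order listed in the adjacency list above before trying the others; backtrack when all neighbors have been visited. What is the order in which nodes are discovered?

K M H F L G N Q D J P E O I R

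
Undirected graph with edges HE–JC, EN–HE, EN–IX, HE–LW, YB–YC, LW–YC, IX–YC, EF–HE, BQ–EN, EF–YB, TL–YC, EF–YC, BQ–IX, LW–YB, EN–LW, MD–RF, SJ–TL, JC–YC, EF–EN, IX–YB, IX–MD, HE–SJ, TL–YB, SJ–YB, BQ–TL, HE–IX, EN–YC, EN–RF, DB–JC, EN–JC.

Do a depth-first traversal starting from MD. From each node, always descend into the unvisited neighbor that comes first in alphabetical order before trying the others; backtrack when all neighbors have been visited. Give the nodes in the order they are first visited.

MD → IX → BQ → EN → EF → HE → JC → DB → YC → LW → YB → SJ → TL → RF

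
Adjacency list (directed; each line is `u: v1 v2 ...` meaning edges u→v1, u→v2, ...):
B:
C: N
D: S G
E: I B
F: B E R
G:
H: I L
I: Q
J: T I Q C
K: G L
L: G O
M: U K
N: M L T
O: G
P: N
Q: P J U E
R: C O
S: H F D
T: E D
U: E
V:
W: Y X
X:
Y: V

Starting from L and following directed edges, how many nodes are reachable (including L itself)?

3

BFS from L visits: L, G, O
Reachable nodes: 3 of 24 total.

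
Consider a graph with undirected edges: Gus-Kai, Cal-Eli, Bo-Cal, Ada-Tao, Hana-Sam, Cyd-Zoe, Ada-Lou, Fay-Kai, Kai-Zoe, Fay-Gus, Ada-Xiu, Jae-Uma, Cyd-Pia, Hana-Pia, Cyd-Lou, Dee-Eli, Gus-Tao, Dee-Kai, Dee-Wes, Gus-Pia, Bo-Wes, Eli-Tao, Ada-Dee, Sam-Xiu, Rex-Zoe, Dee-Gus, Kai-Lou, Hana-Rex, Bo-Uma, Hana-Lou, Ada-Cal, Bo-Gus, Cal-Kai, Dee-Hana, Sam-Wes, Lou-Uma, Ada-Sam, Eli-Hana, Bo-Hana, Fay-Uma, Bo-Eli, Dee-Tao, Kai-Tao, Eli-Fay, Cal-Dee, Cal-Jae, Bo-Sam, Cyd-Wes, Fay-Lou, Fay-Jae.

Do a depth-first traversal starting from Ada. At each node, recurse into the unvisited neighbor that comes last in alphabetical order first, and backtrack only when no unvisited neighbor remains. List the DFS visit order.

Ada → Xiu → Sam → Wes → Dee → Tao → Kai → Zoe → Rex → Hana → Pia → Gus → Fay → Uma → Lou → Cyd → Jae → Cal → Eli → Bo

Visit Ada
Ada → Xiu
Xiu → Sam
Sam → Wes
Wes → Dee
Dee → Tao
Tao → Kai
Kai → Zoe
Zoe → Rex
Rex → Hana
Hana → Pia
Pia → Gus
Gus → Fay
Fay → Uma
Uma → Lou
Lou → Cyd
Uma → Jae
Jae → Cal
Cal → Eli
Eli → Bo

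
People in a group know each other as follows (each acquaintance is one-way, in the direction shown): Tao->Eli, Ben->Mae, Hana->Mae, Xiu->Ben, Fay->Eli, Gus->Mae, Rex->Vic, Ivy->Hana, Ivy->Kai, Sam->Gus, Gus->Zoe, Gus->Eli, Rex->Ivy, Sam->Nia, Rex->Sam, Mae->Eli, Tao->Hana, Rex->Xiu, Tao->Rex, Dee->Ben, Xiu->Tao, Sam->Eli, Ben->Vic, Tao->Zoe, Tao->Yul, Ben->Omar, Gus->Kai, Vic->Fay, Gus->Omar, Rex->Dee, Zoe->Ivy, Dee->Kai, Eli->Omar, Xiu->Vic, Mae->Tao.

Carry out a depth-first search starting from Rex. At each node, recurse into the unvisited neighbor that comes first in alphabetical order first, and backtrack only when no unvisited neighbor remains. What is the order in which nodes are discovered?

Visit Rex
Rex → Dee
Dee → Ben
Ben → Mae
Mae → Eli
Eli → Omar
Mae → Tao
Tao → Hana
Tao → Yul
Tao → Zoe
Zoe → Ivy
Ivy → Kai
Ben → Vic
Vic → Fay
Rex → Sam
Sam → Gus
Sam → Nia
Rex → Xiu

Rex Dee Ben Mae Eli Omar Tao Hana Yul Zoe Ivy Kai Vic Fay Sam Gus Nia Xiu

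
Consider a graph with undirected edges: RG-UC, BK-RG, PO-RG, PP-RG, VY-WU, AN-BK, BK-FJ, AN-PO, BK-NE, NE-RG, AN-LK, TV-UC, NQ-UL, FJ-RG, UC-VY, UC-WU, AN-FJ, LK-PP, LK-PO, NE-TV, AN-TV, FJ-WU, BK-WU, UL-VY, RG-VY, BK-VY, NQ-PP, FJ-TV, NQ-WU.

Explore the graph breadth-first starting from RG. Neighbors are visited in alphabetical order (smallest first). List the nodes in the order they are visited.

Visit RG; enqueue BK, FJ, NE, PO, PP, UC, VY → queue [BK, FJ, NE, PO, PP, UC, VY]
Visit BK; enqueue AN, WU → queue [FJ, NE, PO, PP, UC, VY, AN, WU]
Visit FJ; enqueue TV → queue [NE, PO, PP, UC, VY, AN, WU, TV]
Visit NE → queue [PO, PP, UC, VY, AN, WU, TV]
Visit PO; enqueue LK → queue [PP, UC, VY, AN, WU, TV, LK]
Visit PP; enqueue NQ → queue [UC, VY, AN, WU, TV, LK, NQ]
Visit UC → queue [VY, AN, WU, TV, LK, NQ]
Visit VY; enqueue UL → queue [AN, WU, TV, LK, NQ, UL]
Visit AN → queue [WU, TV, LK, NQ, UL]
Visit WU → queue [TV, LK, NQ, UL]
Visit TV → queue [LK, NQ, UL]
Visit LK → queue [NQ, UL]
Visit NQ → queue [UL]
Visit UL → queue []

RG BK FJ NE PO PP UC VY AN WU TV LK NQ UL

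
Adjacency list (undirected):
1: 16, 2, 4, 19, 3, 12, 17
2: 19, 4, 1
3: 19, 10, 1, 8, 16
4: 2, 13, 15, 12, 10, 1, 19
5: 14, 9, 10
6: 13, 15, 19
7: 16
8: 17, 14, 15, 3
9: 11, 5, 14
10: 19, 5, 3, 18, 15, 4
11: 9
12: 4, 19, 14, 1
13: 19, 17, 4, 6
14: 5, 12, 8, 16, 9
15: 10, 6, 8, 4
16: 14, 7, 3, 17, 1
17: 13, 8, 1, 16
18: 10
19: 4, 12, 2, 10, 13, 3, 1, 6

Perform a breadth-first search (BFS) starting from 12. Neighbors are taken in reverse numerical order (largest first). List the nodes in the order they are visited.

Visit 12; enqueue 19, 14, 4, 1 → queue [19, 14, 4, 1]
Visit 19; enqueue 13, 10, 6, 3, 2 → queue [14, 4, 1, 13, 10, 6, 3, 2]
Visit 14; enqueue 16, 9, 8, 5 → queue [4, 1, 13, 10, 6, 3, 2, 16, 9, 8, 5]
Visit 4; enqueue 15 → queue [1, 13, 10, 6, 3, 2, 16, 9, 8, 5, 15]
Visit 1; enqueue 17 → queue [13, 10, 6, 3, 2, 16, 9, 8, 5, 15, 17]
Visit 13 → queue [10, 6, 3, 2, 16, 9, 8, 5, 15, 17]
Visit 10; enqueue 18 → queue [6, 3, 2, 16, 9, 8, 5, 15, 17, 18]
Visit 6 → queue [3, 2, 16, 9, 8, 5, 15, 17, 18]
Visit 3 → queue [2, 16, 9, 8, 5, 15, 17, 18]
Visit 2 → queue [16, 9, 8, 5, 15, 17, 18]
Visit 16; enqueue 7 → queue [9, 8, 5, 15, 17, 18, 7]
Visit 9; enqueue 11 → queue [8, 5, 15, 17, 18, 7, 11]
Visit 8 → queue [5, 15, 17, 18, 7, 11]
Visit 5 → queue [15, 17, 18, 7, 11]
Visit 15 → queue [17, 18, 7, 11]
Visit 17 → queue [18, 7, 11]
Visit 18 → queue [7, 11]
Visit 7 → queue [11]
Visit 11 → queue []

12, 19, 14, 4, 1, 13, 10, 6, 3, 2, 16, 9, 8, 5, 15, 17, 18, 7, 11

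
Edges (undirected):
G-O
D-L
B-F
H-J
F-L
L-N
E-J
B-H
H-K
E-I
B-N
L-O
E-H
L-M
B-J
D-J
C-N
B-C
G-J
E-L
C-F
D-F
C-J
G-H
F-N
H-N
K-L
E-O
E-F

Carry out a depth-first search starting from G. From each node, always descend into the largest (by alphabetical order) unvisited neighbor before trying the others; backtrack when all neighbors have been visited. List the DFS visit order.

G O L N H K J E I F D C B M

Visit G
G → O
O → L
L → N
N → H
H → K
H → J
J → E
E → I
E → F
F → D
F → C
C → B
L → M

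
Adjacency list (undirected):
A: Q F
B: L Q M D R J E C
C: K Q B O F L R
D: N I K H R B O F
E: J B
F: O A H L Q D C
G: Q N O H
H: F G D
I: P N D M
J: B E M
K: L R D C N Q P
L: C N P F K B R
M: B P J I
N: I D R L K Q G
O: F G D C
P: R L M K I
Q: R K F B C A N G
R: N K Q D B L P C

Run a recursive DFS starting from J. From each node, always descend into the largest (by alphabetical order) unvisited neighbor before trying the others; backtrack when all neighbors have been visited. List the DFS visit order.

J, M, P, R, Q, N, L, K, D, O, G, H, F, C, B, E, A, I

Visit J
J → M
M → P
P → R
R → Q
Q → N
N → L
L → K
K → D
D → O
O → G
G → H
H → F
F → C
C → B
B → E
F → A
D → I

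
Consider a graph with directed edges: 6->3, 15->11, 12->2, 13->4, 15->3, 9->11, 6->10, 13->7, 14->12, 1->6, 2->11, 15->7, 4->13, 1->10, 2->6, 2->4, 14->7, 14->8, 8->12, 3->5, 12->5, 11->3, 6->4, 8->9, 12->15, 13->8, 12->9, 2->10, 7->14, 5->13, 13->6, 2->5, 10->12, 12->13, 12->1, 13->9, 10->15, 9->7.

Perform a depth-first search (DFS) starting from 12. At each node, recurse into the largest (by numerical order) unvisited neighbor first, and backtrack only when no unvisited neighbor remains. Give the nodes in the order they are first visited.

12 -> 15 -> 11 -> 3 -> 5 -> 13 -> 9 -> 7 -> 14 -> 8 -> 6 -> 10 -> 4 -> 2 -> 1

Visit 12
12 → 15
15 → 11
11 → 3
3 → 5
5 → 13
13 → 9
9 → 7
7 → 14
14 → 8
13 → 6
6 → 10
6 → 4
12 → 2
12 → 1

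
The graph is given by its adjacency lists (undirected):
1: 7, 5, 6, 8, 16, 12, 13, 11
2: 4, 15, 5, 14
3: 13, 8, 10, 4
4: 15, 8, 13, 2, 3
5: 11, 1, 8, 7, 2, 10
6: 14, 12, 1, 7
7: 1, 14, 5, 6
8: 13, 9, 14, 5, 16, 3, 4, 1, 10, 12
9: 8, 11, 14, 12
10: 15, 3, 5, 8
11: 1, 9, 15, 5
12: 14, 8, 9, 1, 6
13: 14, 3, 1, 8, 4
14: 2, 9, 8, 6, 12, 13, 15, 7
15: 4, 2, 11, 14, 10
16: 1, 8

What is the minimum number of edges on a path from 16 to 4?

2

Level 0: 16
Level 1: 1, 8
Level 2: 3, 4, 5, 6, 7, 9, 10, 11, 12, 13, 14
Level 3: 2, 15
4 first appears at level 2.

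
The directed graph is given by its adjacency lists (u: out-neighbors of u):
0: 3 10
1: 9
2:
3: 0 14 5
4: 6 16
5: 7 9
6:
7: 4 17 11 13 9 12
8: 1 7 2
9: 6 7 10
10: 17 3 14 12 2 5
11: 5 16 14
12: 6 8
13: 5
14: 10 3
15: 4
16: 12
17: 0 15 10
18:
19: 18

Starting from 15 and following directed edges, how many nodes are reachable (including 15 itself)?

BFS from 15 visits: 15, 4, 6, 16, 12, 8, 1, 2, 7, 9, 11, 13, 17, 10, 5, 14, 0, 3
Reachable nodes: 18 of 20 total.

18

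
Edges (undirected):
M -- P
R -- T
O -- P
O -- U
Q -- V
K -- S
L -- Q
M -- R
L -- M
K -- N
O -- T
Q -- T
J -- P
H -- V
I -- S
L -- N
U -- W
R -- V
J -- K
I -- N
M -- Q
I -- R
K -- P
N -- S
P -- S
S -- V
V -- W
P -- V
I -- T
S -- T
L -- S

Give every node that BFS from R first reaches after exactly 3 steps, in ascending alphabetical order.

J, K, U

Level 0: R
Level 1: I, M, T, V
Level 2: H, L, N, O, P, Q, S, W
Level 3: J, K, U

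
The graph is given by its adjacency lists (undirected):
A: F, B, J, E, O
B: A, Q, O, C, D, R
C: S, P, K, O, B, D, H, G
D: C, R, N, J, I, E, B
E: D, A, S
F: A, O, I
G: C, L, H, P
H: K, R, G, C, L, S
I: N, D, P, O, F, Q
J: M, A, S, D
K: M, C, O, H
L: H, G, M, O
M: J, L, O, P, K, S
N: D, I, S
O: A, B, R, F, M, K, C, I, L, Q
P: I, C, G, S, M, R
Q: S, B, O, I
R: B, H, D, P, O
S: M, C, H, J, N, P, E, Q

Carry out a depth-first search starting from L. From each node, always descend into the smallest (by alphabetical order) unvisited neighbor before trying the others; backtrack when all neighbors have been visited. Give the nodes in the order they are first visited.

L G C B A E D I F O K H R P M J S N Q

Visit L
L → G
G → C
C → B
B → A
A → E
E → D
D → I
I → F
F → O
O → K
K → H
H → R
R → P
P → M
M → J
J → S
S → N
S → Q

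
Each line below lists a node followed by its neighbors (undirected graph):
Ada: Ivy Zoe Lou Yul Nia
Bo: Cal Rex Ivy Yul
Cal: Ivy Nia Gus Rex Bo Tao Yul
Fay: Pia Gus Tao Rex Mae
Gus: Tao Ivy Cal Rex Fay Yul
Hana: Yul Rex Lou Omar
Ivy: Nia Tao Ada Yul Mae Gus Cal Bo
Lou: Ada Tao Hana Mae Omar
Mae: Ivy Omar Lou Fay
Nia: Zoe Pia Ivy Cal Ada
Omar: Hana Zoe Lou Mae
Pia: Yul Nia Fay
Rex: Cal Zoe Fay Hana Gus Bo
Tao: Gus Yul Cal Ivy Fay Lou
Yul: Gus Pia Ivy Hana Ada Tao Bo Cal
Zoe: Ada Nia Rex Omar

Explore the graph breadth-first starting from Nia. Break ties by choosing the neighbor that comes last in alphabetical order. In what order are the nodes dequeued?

Nia, Zoe, Pia, Ivy, Cal, Ada, Rex, Omar, Yul, Fay, Tao, Mae, Gus, Bo, Lou, Hana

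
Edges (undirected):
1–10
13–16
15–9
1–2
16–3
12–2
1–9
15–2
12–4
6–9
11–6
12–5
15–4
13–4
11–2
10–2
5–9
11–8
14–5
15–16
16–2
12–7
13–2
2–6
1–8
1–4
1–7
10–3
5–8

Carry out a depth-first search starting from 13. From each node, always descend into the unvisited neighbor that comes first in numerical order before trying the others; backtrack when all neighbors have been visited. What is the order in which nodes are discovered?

Visit 13
13 → 2
2 → 1
1 → 4
4 → 12
12 → 5
5 → 8
8 → 11
11 → 6
6 → 9
9 → 15
15 → 16
16 → 3
3 → 10
5 → 14
12 → 7

13 → 2 → 1 → 4 → 12 → 5 → 8 → 11 → 6 → 9 → 15 → 16 → 3 → 10 → 14 → 7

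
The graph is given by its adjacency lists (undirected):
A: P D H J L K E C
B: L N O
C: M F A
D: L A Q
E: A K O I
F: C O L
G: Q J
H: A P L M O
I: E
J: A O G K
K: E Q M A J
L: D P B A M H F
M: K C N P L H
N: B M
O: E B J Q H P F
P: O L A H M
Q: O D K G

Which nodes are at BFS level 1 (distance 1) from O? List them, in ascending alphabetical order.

B, E, F, H, J, P, Q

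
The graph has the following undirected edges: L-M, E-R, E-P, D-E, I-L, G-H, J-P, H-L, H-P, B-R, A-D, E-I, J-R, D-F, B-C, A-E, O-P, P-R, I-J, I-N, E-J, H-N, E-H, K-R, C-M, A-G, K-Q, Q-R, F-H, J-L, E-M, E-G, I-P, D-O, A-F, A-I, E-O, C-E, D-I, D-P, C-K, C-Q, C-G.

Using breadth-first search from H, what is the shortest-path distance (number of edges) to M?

2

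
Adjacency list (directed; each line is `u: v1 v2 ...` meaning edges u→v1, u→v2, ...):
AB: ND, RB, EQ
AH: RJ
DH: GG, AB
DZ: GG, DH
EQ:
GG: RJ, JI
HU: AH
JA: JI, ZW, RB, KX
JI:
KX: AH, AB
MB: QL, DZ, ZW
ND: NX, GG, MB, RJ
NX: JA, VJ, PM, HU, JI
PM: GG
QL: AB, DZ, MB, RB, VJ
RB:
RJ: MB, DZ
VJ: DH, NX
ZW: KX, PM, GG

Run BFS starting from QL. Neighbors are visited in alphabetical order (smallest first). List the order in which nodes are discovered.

QL, AB, DZ, MB, RB, VJ, EQ, ND, DH, GG, ZW, NX, RJ, JI, KX, PM, HU, JA, AH

Visit QL; enqueue AB, DZ, MB, RB, VJ → queue [AB, DZ, MB, RB, VJ]
Visit AB; enqueue EQ, ND → queue [DZ, MB, RB, VJ, EQ, ND]
Visit DZ; enqueue DH, GG → queue [MB, RB, VJ, EQ, ND, DH, GG]
Visit MB; enqueue ZW → queue [RB, VJ, EQ, ND, DH, GG, ZW]
Visit RB → queue [VJ, EQ, ND, DH, GG, ZW]
Visit VJ; enqueue NX → queue [EQ, ND, DH, GG, ZW, NX]
Visit EQ → queue [ND, DH, GG, ZW, NX]
Visit ND; enqueue RJ → queue [DH, GG, ZW, NX, RJ]
Visit DH → queue [GG, ZW, NX, RJ]
Visit GG; enqueue JI → queue [ZW, NX, RJ, JI]
Visit ZW; enqueue KX, PM → queue [NX, RJ, JI, KX, PM]
Visit NX; enqueue HU, JA → queue [RJ, JI, KX, PM, HU, JA]
Visit RJ → queue [JI, KX, PM, HU, JA]
Visit JI → queue [KX, PM, HU, JA]
Visit KX; enqueue AH → queue [PM, HU, JA, AH]
Visit PM → queue [HU, JA, AH]
Visit HU → queue [JA, AH]
Visit JA → queue [AH]
Visit AH → queue []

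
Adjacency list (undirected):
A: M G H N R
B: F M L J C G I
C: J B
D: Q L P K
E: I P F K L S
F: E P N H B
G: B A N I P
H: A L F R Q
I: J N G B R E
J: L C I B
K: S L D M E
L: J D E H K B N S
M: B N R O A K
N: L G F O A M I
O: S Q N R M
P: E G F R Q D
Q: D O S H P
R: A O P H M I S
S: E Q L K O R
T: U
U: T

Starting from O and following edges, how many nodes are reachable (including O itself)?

BFS from O visits: O, S, Q, N, R, M, E, L, K, D, H, P, G, F, A, I, B, J, C
Reachable nodes: 19 of 21 total.

19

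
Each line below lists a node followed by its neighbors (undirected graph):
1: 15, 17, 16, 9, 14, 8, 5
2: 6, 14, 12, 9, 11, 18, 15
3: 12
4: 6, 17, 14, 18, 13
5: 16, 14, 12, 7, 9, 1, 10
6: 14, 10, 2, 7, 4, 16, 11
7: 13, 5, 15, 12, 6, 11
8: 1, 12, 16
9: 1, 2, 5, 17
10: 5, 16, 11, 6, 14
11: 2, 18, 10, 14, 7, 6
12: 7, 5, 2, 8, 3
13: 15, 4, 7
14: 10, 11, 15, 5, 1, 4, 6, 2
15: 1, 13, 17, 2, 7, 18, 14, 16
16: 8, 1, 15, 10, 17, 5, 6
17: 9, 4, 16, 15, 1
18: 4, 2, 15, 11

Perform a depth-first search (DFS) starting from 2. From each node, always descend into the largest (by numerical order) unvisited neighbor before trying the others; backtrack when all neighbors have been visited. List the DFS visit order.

Visit 2
2 → 18
18 → 15
15 → 17
17 → 16
16 → 10
10 → 14
14 → 11
11 → 7
7 → 13
13 → 4
4 → 6
7 → 12
12 → 8
8 → 1
1 → 9
9 → 5
12 → 3

2, 18, 15, 17, 16, 10, 14, 11, 7, 13, 4, 6, 12, 8, 1, 9, 5, 3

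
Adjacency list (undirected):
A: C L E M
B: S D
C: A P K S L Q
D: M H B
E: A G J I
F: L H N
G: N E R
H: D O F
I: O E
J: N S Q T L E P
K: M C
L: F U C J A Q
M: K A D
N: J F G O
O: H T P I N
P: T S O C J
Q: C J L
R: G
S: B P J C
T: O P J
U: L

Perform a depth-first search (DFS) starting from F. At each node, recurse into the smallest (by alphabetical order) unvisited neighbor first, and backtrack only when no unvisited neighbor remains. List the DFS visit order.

F, H, D, B, S, C, A, E, G, N, J, L, Q, U, P, O, I, T, R, M, K

Visit F
F → H
H → D
D → B
B → S
S → C
C → A
A → E
E → G
G → N
N → J
J → L
L → Q
L → U
J → P
P → O
O → I
O → T
G → R
A → M
M → K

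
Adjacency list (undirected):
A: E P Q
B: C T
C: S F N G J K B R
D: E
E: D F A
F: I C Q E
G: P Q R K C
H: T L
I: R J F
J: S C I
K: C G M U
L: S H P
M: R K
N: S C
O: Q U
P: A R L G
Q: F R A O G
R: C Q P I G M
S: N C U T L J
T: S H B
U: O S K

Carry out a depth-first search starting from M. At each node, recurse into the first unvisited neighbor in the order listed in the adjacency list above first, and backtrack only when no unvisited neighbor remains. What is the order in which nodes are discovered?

Visit M
M → R
R → C
C → S
S → N
S → U
U → O
O → Q
Q → F
F → I
I → J
F → E
E → D
E → A
A → P
P → L
L → H
H → T
T → B
P → G
G → K

M, R, C, S, N, U, O, Q, F, I, J, E, D, A, P, L, H, T, B, G, K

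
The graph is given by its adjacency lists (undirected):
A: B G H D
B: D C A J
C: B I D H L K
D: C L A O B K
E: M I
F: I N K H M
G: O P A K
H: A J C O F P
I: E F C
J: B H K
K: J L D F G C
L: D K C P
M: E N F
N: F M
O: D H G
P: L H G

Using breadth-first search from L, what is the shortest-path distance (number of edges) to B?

2

Level 0: L
Level 1: C, D, K, P
Level 2: A, B, F, G, H, I, J, O
Level 3: E, M, N
B first appears at level 2.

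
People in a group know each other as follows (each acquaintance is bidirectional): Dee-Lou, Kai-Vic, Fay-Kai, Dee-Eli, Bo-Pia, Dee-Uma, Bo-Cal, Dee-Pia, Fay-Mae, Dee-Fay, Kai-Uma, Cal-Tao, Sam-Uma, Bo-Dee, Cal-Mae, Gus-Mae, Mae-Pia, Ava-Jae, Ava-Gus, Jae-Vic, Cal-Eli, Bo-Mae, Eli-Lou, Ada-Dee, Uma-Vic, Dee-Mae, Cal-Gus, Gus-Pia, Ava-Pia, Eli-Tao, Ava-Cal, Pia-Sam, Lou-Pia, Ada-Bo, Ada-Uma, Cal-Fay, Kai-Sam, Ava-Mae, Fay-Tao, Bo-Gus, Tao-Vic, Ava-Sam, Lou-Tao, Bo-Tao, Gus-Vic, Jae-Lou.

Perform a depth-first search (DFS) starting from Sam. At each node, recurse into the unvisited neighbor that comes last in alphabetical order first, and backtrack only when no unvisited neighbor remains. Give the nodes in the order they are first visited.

Visit Sam
Sam → Uma
Uma → Vic
Vic → Tao
Tao → Lou
Lou → Pia
Pia → Mae
Mae → Gus
Gus → Cal
Cal → Fay
Fay → Kai
Fay → Dee
Dee → Eli
Dee → Bo
Bo → Ada
Cal → Ava
Ava → Jae

Sam Uma Vic Tao Lou Pia Mae Gus Cal Fay Kai Dee Eli Bo Ada Ava Jae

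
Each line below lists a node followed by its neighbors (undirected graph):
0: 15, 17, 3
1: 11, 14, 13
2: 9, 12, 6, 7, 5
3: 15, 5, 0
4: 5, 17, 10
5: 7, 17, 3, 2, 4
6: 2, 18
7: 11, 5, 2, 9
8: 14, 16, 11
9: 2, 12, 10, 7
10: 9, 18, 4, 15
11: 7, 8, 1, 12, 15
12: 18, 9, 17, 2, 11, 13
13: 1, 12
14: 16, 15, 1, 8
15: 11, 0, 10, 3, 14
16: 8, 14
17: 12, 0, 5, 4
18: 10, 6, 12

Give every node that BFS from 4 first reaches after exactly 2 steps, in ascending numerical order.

Level 0: 4
Level 1: 5, 10, 17
Level 2: 0, 2, 3, 7, 9, 12, 15, 18
Level 3: 6, 11, 13, 14
Level 4: 1, 8, 16

0, 2, 3, 7, 9, 12, 15, 18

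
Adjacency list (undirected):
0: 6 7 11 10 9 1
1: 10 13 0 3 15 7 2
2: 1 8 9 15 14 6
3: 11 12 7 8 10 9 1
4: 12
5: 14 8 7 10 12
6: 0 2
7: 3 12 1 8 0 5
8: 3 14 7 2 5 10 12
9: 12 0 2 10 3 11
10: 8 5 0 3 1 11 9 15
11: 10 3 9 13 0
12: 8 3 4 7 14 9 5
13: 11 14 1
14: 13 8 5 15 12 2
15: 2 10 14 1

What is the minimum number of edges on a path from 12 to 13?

2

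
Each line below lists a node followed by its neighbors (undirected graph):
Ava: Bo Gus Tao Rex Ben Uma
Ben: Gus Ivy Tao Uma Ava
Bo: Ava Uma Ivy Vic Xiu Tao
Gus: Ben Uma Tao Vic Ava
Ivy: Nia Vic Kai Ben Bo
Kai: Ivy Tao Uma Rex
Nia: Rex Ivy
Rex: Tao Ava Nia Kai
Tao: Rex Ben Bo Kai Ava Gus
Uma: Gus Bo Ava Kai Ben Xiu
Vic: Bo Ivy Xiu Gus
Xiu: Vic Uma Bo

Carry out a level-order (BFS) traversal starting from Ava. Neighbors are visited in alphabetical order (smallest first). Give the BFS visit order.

Visit Ava; enqueue Ben, Bo, Gus, Rex, Tao, Uma → queue [Ben, Bo, Gus, Rex, Tao, Uma]
Visit Ben; enqueue Ivy → queue [Bo, Gus, Rex, Tao, Uma, Ivy]
Visit Bo; enqueue Vic, Xiu → queue [Gus, Rex, Tao, Uma, Ivy, Vic, Xiu]
Visit Gus → queue [Rex, Tao, Uma, Ivy, Vic, Xiu]
Visit Rex; enqueue Kai, Nia → queue [Tao, Uma, Ivy, Vic, Xiu, Kai, Nia]
Visit Tao → queue [Uma, Ivy, Vic, Xiu, Kai, Nia]
Visit Uma → queue [Ivy, Vic, Xiu, Kai, Nia]
Visit Ivy → queue [Vic, Xiu, Kai, Nia]
Visit Vic → queue [Xiu, Kai, Nia]
Visit Xiu → queue [Kai, Nia]
Visit Kai → queue [Nia]
Visit Nia → queue []

Ava -> Ben -> Bo -> Gus -> Rex -> Tao -> Uma -> Ivy -> Vic -> Xiu -> Kai -> Nia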